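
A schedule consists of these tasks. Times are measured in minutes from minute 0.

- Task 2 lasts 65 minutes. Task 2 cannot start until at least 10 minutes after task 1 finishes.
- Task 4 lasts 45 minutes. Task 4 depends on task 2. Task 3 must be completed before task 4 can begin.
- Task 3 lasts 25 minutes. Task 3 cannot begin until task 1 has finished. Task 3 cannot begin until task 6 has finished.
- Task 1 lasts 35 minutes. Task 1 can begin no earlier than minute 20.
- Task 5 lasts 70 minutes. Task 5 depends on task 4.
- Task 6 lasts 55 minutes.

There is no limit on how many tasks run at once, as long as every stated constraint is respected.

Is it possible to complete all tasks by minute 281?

Task 6 can start immediately at minute 0; it finishes at minute 55.
Task 1 cannot begin until its own release at minute 20. It runs from minute 20 to 20 + 35 = minute 55.
Task 3 has to wait for task 1 (finishes minute 55); task 6 (finishes minute 55). The latest of these is minute 55, so task 3 runs minute 55 to 55 + 25 = minute 80.
Task 2 waits on task 1 (finishes minute 55, plus 10-minute gap → minute 65), so it starts at minute 65 and finishes at 65 + 65 = minute 130.
Task 4 needs all of task 2 (finishes minute 130); task 3 (finishes minute 80). That puts its earliest start at minute 130; it finishes at 130 + 45 = minute 175.
Task 5 waits on task 4 (finishes minute 175), so it starts at minute 175 and finishes at 175 + 70 = minute 245.
Every task is finished by minute 245, which is no later than the deadline of 281, so the schedule is feasible.

Yes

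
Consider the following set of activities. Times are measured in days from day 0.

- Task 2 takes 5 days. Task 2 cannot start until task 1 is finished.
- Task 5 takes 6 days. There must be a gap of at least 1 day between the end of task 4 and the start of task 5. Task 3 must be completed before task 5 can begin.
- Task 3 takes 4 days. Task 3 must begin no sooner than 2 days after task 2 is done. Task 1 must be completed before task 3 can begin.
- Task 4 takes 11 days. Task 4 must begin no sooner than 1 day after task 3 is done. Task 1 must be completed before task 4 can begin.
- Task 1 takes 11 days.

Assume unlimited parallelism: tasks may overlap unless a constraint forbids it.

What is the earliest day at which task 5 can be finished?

Task 1 can start immediately at day 0; it finishes at day 11.
Task 2 waits on task 1 (finishes day 11), so it starts at day 11 and finishes at 11 + 5 = day 16.
Task 3 needs all of task 2 (finishes day 16, plus 2-day gap → day 18); task 1 (finishes day 11). That puts its earliest start at day 18; it finishes at 18 + 4 = day 22.
Task 4 has to wait for task 3 (finishes day 22, plus 1-day gap → day 23); task 1 (finishes day 11). The latest of these is day 23, so task 4 runs day 23 to 23 + 11 = day 34.
Task 5 has to wait for task 4 (finishes day 34, plus 1-day gap → day 35); task 3 (finishes day 22). The latest of these is day 35, so task 5 runs day 35 to 35 + 6 = day 41.

41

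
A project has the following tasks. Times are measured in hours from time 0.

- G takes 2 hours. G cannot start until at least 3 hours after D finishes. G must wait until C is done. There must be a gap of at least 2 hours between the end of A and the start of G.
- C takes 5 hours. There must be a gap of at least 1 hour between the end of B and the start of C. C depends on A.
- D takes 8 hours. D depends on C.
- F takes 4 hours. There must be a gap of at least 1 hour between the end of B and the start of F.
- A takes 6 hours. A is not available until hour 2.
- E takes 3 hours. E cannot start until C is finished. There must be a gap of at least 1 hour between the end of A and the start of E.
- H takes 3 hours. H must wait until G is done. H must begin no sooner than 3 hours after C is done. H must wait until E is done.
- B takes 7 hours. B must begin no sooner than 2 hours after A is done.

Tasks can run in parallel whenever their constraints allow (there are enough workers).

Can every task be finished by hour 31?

No

After its own release at hour 2, A can start at hour 2 and finishes at hour 8.
After A (finishes hour 8, plus 2-hour gap → hour 10), B can start at hour 10 and finishes at hour 17.
F waits on B (finishes hour 17, plus 1-hour gap → hour 18), so it starts at hour 18 and finishes at 18 + 4 = hour 22.
C cannot start until B (finishes hour 17, plus 1-hour gap → hour 18); A (finishes hour 8). The controlling bound is hour 18, so C finishes at 18 + 5 = hour 23.
E needs all of C (finishes hour 23); A (finishes hour 8, plus 1-hour gap → hour 9). That puts its earliest start at hour 23; it finishes at 23 + 3 = hour 26.
After C (finishes hour 23), D can start at hour 23 and finishes at hour 31.
G needs all of D (finishes hour 31, plus 3-hour gap → hour 34); C (finishes hour 23); A (finishes hour 8, plus 2-hour gap → hour 10). That puts its earliest start at hour 34; it finishes at 34 + 2 = hour 36.
For H: G (finishes hour 36); C (finishes hour 23, plus 3-hour gap → hour 26); E (finishes hour 26). Taking the maximum gives a start of hour 36, and it finishes at 36 + 3 = hour 39.
The earliest everything can be done is hour 39, which is after the deadline of 31, so it is not possible.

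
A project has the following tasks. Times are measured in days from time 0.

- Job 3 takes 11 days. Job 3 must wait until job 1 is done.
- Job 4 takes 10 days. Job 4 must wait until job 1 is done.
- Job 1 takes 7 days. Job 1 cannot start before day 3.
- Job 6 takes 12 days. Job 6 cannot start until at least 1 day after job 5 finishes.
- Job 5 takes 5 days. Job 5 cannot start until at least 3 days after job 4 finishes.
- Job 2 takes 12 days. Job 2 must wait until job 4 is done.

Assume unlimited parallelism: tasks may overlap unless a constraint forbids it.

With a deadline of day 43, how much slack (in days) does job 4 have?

2

Job 1 waits on its own release at day 3, so it starts at day 3 and finishes at 3 + 7 = day 10.
Job 4 cannot begin until job 1 (finishes day 10). It runs from day 10 to 10 + 10 = day 20.

Working backward from the deadline:
Job 2 has no dependents, so it just needs to finish by day 43. Starting by 43 − 12 = day 31 achieves that.
Job 6 has no dependents, so it just needs to finish by day 43. Starting by 43 − 12 = day 31 achieves that.
Job 5 feeds into job 6 (must start by day 31, minus 1-day gap → day 30); so job 5 must finish by day 30 and therefore start by day 25.
For job 4: job 2 (must start by day 31); job 5 (must start by day 25, minus 3-day gap → day 22). The most restrictive is day 22; with a 10-day duration, job 4 must start by day 12.
So job 4 can start as early as day 10 and as late as day 12, giving 12 − 10 = 2 days of slack.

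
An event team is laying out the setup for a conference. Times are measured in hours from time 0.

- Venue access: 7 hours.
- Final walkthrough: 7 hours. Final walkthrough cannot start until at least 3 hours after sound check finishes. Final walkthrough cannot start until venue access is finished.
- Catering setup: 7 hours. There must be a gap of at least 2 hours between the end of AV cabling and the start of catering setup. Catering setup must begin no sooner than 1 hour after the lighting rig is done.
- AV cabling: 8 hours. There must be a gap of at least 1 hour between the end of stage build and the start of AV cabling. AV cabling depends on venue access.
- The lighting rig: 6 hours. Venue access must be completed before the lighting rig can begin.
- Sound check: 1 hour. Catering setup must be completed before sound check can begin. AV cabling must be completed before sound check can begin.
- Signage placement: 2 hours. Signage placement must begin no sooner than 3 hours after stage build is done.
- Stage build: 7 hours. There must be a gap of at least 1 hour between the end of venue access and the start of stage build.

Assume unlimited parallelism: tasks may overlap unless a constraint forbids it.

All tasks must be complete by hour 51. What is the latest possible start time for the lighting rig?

Final walkthrough must finish by hour 51; it takes 7 hours, so it must start by 51 − 7 = hour 44.
Sound check feeds into final walkthrough (must start by hour 44, minus 3-hour gap → hour 41); so sound check must finish by hour 41 and therefore start by hour 40.
Since sound check (must start by hour 40) depends on it, catering setup must finish by hour 40. Backing off its 7-hour duration gives a latest start of hour 33.
The lighting rig must finish before catering setup (must start by hour 33, minus 1-hour gap → hour 32). With a 6-hour duration, the lighting rig must start by 32 − 6 = hour 26.

26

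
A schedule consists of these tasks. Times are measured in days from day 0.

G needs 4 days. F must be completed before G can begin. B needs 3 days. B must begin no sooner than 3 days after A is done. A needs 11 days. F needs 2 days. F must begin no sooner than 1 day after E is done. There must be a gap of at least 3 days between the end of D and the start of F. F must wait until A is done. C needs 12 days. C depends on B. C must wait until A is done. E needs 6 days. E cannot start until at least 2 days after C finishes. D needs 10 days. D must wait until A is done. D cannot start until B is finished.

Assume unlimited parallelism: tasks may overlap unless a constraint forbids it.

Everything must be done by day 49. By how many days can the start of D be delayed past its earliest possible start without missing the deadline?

A can start immediately at day 0; it finishes at day 11.
After A (finishes day 11, plus 3-day gap → day 14), B can start at day 14 and finishes at day 17.
For D: A (finishes day 11); B (finishes day 17). Taking the maximum gives a start of day 17, and it finishes at 17 + 10 = day 27.

Working backward from the deadline:
G has no dependents, so it just needs to finish by day 49. Starting by 49 − 4 = day 45 achieves that.
Since G (must start by day 45) depends on it, F must finish by day 45. Backing off its 2-day duration gives a latest start of day 43.
Since F (must start by day 43, minus 3-day gap → day 40) depends on it, D must finish by day 40. Backing off its 10-day duration gives a latest start of day 30.
So D can start as early as day 17 and as late as day 30, giving 30 − 17 = 13 days of slack.

13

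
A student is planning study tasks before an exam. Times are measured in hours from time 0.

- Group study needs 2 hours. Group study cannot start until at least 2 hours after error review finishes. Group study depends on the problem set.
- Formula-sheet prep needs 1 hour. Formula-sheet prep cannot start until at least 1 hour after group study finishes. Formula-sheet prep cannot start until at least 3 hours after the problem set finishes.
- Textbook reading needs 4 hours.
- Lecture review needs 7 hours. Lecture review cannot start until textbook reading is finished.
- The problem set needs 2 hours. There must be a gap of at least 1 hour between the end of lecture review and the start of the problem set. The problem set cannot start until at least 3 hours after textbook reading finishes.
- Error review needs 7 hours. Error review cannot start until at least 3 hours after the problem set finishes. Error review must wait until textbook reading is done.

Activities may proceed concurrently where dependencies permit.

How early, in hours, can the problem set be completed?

Textbook reading can start immediately at hour 0; it finishes at hour 4.
After textbook reading (finishes hour 4), lecture review can start at hour 4 and finishes at hour 11.
The problem set has to wait for lecture review (finishes hour 11, plus 1-hour gap → hour 12); textbook reading (finishes hour 4, plus 3-hour gap → hour 7). The latest of these is hour 12, so the problem set runs hour 12 to 12 + 2 = hour 14.

14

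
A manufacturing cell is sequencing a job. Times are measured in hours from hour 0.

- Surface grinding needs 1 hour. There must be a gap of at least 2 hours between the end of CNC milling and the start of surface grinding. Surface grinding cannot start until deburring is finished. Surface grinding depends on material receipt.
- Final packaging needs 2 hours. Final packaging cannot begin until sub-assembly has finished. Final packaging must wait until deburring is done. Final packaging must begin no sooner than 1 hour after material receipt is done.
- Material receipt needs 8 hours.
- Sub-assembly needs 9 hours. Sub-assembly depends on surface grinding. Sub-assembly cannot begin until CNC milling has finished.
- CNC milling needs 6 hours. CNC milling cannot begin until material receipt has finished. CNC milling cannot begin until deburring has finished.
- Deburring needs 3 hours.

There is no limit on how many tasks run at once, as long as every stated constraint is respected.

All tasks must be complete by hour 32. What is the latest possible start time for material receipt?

4

Nothing follows final packaging; the deadline of hour 32 is its only limit. It must start by 32 − 2 = hour 30.
Sub-assembly feeds into final packaging (must start by hour 30); so sub-assembly must finish by hour 30 and therefore start by hour 21.
Surface grinding has to be done before sub-assembly (must start by hour 21). That means finishing by hour 21, i.e. starting by 21 − 1 = hour 20.
CNC milling must finish in time for surface grinding (must start by hour 20, minus 2-hour gap → hour 18); sub-assembly (must start by hour 21). The tightest is hour 18, so CNC milling must start by 18 − 6 = hour 12.
Material receipt feeds CNC milling (must start by hour 12); surface grinding (must start by hour 20); final packaging (must start by hour 30, minus 1-hour gap → hour 29). Taking the minimum, material receipt must finish by hour 12 and start by 12 − 8 = hour 4.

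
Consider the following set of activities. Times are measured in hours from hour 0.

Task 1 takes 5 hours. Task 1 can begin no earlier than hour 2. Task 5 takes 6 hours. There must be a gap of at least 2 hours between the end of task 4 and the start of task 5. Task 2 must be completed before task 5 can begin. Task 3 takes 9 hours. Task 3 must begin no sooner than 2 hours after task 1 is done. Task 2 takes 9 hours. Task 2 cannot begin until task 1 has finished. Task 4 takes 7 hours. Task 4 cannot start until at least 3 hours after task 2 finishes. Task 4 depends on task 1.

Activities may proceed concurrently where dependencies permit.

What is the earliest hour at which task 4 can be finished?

Task 1 cannot begin until its own release at hour 2. It runs from hour 2 to 2 + 5 = hour 7.
Task 2 waits on task 1 (finishes hour 7), so it starts at hour 7 and finishes at 7 + 9 = hour 16.
Task 4 needs all of task 2 (finishes hour 16, plus 3-hour gap → hour 19); task 1 (finishes hour 7). That puts its earliest start at hour 19; it finishes at 19 + 7 = hour 26.

26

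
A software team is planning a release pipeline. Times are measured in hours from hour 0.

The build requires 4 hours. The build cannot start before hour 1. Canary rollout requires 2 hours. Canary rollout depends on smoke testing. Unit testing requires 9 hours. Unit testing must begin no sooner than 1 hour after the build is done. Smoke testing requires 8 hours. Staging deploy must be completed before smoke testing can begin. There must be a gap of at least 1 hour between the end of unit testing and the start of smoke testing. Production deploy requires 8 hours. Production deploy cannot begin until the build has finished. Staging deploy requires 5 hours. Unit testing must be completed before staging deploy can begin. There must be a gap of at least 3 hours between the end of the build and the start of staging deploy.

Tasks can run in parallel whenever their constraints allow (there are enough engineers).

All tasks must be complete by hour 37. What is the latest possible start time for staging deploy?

Canary rollout has no dependents, so it just needs to finish by hour 37. Starting by 37 − 2 = hour 35 achieves that.
Since canary rollout (must start by hour 35) depends on it, smoke testing must finish by hour 35. Backing off its 8-hour duration gives a latest start of hour 27.
Since smoke testing (must start by hour 27) depends on it, staging deploy must finish by hour 27. Backing off its 5-hour duration gives a latest start of hour 22.

22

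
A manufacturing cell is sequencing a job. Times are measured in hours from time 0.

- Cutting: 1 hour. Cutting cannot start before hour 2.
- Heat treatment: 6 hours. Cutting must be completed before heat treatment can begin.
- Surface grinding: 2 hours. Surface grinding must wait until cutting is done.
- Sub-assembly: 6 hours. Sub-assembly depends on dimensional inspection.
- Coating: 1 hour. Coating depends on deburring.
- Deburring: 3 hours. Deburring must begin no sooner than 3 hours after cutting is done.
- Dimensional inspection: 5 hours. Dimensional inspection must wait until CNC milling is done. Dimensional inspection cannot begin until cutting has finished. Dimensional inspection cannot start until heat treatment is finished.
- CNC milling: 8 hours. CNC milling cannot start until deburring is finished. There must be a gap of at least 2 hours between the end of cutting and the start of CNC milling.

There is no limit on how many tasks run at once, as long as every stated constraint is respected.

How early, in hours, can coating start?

Cutting waits on its own release at hour 2, so it starts at hour 2 and finishes at 2 + 1 = hour 3.
Deburring cannot begin until cutting (finishes hour 3, plus 3-hour gap → hour 6). It runs from hour 6 to 6 + 3 = hour 9.
Coating waits on deburring (finishes hour 9), so the earliest it can start is hour 9.

9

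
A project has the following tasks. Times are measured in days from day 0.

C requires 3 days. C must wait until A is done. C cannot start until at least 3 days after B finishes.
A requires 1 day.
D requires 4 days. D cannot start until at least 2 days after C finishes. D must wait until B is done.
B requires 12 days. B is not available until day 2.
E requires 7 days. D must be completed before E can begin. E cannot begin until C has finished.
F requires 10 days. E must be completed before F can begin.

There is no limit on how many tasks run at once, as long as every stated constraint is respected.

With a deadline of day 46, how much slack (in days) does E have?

3

After its own release at day 2, B can start at day 2 and finishes at day 14.
Nothing blocks A, so it runs from day 0 to day 1.
C has to wait for A (finishes day 1); B (finishes day 14, plus 3-day gap → day 17). The latest of these is day 17, so C runs day 17 to 17 + 3 = day 20.
For D: C (finishes day 20, plus 2-day gap → day 22); B (finishes day 14). Taking the maximum gives a start of day 22, and it finishes at 22 + 4 = day 26.
E cannot start until D (finishes day 26); C (finishes day 20). The controlling bound is day 26, so E finishes at 26 + 7 = day 33.

Working backward from the deadline:
Nothing follows F; the deadline of day 46 is its only limit. It must start by 46 − 10 = day 36.
E feeds into F (must start by day 36); so E must finish by day 36 and therefore start by day 29.
So E can start as early as day 26 and as late as day 29, giving 29 − 26 = 3 days of slack.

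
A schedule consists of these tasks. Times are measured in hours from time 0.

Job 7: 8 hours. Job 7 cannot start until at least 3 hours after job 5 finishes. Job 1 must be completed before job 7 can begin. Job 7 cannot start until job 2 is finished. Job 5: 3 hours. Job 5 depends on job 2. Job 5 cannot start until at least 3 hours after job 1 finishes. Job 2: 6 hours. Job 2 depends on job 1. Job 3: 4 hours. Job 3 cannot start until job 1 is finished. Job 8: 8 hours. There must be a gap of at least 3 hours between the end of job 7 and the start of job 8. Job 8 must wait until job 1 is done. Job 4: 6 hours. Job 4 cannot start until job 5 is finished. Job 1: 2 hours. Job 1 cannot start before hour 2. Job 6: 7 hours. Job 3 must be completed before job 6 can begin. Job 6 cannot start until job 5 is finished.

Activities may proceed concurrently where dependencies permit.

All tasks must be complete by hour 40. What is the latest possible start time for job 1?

To finish by hour 40, job 4 (duration 6) must start no later than hour 34.
Job 6 must finish by hour 40; it takes 7 hours, so it must start by 40 − 7 = hour 33.
To finish by hour 40, job 8 (duration 8) must start no later than hour 32.
Job 7 has to be done before job 8 (must start by hour 32, minus 3-hour gap → hour 29). That means finishing by hour 29, i.e. starting by 29 − 8 = hour 21.
For job 5: job 4 (must start by hour 34); job 6 (must start by hour 33); job 7 (must start by hour 21, minus 3-hour gap → hour 18). The most restrictive is hour 18; with a 3-hour duration, job 5 must start by hour 15.
Job 2 has several dependents: job 5 (must start by hour 15); job 7 (must start by hour 21). The earliest of those limits is hour 15, so job 2 must start by 15 − 6 = hour 9.
Job 3 must finish before job 6 (must start by hour 33). With a 4-hour duration, job 3 must start by 33 − 4 = hour 29.
Job 1 has several dependents: job 2 (must start by hour 9); job 3 (must start by hour 29); job 5 (must start by hour 15, minus 3-hour gap → hour 12); job 7 (must start by hour 21); job 8 (must start by hour 32). The earliest of those limits is hour 9, so job 1 must start by 9 − 2 = hour 7.

7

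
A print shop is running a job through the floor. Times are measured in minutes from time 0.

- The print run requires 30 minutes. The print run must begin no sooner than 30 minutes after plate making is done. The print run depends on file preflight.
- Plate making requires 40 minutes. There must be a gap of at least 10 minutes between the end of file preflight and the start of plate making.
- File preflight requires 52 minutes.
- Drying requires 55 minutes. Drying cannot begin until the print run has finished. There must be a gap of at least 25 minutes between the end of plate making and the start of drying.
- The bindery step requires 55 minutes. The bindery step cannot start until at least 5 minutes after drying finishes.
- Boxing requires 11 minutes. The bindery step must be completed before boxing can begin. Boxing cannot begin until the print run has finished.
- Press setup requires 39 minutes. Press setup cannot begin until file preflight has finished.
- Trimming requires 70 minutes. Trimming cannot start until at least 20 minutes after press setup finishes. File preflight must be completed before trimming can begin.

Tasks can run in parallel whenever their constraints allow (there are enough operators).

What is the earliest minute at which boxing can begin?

File preflight has no prerequisites, so it starts at minute 0 and finishes at minute 52.
Plate making waits on file preflight (finishes minute 52, plus 10-minute gap → minute 62), so it starts at minute 62 and finishes at 62 + 40 = minute 102.
The print run needs all of plate making (finishes minute 102, plus 30-minute gap → minute 132); file preflight (finishes minute 52). That puts its earliest start at minute 132; it finishes at 132 + 30 = minute 162.
Drying needs all of the print run (finishes minute 162); plate making (finishes minute 102, plus 25-minute gap → minute 127). That puts its earliest start at minute 162; it finishes at 162 + 55 = minute 217.
The bindery step cannot begin until drying (finishes minute 217, plus 5-minute gap → minute 222). It runs from minute 222 to 222 + 55 = minute 277.
Boxing waits on the bindery step (finishes minute 277); the print run (finishes minute 162). The latest of these is minute 277, which is the earliest boxing can start.

277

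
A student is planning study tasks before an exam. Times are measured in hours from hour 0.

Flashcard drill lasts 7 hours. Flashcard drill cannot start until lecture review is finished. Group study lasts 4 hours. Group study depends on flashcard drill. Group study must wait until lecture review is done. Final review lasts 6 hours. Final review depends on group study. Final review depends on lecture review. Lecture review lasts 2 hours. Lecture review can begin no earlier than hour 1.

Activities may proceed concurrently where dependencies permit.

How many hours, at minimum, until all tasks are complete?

Lecture review waits on its own release at hour 1, so it starts at hour 1 and finishes at 1 + 2 = hour 3.
Flashcard drill cannot begin until lecture review (finishes hour 3). It runs from hour 3 to 3 + 7 = hour 10.
For group study: flashcard drill (finishes hour 10); lecture review (finishes hour 3). Taking the maximum gives a start of hour 10, and it finishes at 10 + 4 = hour 14.
Final review has to wait for group study (finishes hour 14); lecture review (finishes hour 3). The latest of these is hour 14, so final review runs hour 14 to 14 + 6 = hour 20.
All tasks are finished once the last one completes. Finish times: Lecture review at 3, Flashcard drill at 10, Group study at 14, Final review at 20. The latest is hour 20.

20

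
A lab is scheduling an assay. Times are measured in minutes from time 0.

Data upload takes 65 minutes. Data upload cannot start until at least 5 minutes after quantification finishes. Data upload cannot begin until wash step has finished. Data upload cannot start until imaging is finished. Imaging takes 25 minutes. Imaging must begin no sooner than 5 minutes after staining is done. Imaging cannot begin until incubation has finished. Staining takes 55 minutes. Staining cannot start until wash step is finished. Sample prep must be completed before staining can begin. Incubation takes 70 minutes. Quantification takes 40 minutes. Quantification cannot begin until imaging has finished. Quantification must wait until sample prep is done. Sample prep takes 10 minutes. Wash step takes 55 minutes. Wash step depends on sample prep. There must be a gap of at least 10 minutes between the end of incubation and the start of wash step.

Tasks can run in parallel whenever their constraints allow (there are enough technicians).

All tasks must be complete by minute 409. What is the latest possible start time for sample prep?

149

Data upload has no dependents, so it just needs to finish by minute 409. Starting by 409 − 65 = minute 344 achieves that.
Quantification has to be done before data upload (must start by minute 344, minus 5-minute gap → minute 339). That means finishing by minute 339, i.e. starting by 339 − 40 = minute 299.
Imaging must finish in time for quantification (must start by minute 299); data upload (must start by minute 344). The tightest is minute 299, so imaging must start by 299 − 25 = minute 274.
Staining must finish before imaging (must start by minute 274, minus 5-minute gap → minute 269). With a 55-minute duration, staining must start by 269 − 55 = minute 214.
Wash step has several dependents: staining (must start by minute 214); data upload (must start by minute 344). The earliest of those limits is minute 214, so wash step must start by 214 − 55 = minute 159.
Sample prep feeds wash step (must start by minute 159); staining (must start by minute 214); quantification (must start by minute 299). Taking the minimum, sample prep must finish by minute 159 and start by 159 − 10 = minute 149.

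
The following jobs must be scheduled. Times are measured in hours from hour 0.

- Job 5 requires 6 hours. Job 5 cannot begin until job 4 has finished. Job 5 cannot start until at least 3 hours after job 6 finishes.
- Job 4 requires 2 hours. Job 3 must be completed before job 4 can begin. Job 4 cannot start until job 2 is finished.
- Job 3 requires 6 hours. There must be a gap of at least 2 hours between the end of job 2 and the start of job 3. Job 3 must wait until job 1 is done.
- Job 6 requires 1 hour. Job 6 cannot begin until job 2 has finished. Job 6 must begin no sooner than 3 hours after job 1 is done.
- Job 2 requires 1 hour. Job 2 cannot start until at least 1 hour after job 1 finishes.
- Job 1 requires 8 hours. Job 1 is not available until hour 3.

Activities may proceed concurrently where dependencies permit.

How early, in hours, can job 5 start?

Job 1 waits on its own release at hour 3, so it starts at hour 3 and finishes at 3 + 8 = hour 11.
After job 1 (finishes hour 11, plus 1-hour gap → hour 12), job 2 can start at hour 12 and finishes at hour 13.
Job 6 needs all of job 2 (finishes hour 13); job 1 (finishes hour 11, plus 3-hour gap → hour 14). That puts its earliest start at hour 14; it finishes at 14 + 1 = hour 15.
Job 3 needs all of job 2 (finishes hour 13, plus 2-hour gap → hour 15); job 1 (finishes hour 11). That puts its earliest start at hour 15; it finishes at 15 + 6 = hour 21.
For job 4: job 3 (finishes hour 21); job 2 (finishes hour 13). Taking the maximum gives a start of hour 21, and it finishes at 21 + 2 = hour 23.
Job 5 waits on job 4 (finishes hour 23); job 6 (finishes hour 15, plus 3-hour gap → hour 18). The latest of these is hour 23, which is the earliest job 5 can start.

23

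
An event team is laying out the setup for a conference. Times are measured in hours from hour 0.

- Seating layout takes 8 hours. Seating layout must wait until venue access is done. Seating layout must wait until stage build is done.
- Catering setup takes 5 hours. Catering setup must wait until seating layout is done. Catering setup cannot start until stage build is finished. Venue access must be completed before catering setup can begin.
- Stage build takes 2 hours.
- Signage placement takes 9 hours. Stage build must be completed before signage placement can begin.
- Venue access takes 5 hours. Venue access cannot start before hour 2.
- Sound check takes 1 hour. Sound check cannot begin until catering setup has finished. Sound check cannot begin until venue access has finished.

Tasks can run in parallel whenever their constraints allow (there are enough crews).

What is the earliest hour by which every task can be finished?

Nothing blocks stage build, so it runs from hour 0 to hour 2.
Signage placement waits on stage build (finishes hour 2), so it starts at hour 2 and finishes at 2 + 9 = hour 11.
Venue access waits on its own release at hour 2, so it starts at hour 2 and finishes at 2 + 5 = hour 7.
Seating layout cannot start until venue access (finishes hour 7); stage build (finishes hour 2). The controlling bound is hour 7, so seating layout finishes at 7 + 8 = hour 15.
Catering setup cannot start until seating layout (finishes hour 15); stage build (finishes hour 2); venue access (finishes hour 7). The controlling bound is hour 15, so catering setup finishes at 15 + 5 = hour 20.
Sound check needs all of catering setup (finishes hour 20); venue access (finishes hour 7). That puts its earliest start at hour 20; it finishes at 20 + 1 = hour 21.
All tasks are finished once the last one completes. Finish times: Venue access at 7, Stage build at 2, Seating layout at 15, Signage placement at 11, Catering setup at 20, Sound check at 21. The latest is hour 21.

21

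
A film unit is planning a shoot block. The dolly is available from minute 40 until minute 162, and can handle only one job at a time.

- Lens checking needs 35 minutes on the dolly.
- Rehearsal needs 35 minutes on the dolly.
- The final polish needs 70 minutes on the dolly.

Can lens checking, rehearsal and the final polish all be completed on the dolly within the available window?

The dolly window is 162 − 40 = 122 minutes.
Running back to back, the jobs need 35 + 35 + 70 = 140 minutes on the dolly.
Since 140 > 122, they cannot all fit.

No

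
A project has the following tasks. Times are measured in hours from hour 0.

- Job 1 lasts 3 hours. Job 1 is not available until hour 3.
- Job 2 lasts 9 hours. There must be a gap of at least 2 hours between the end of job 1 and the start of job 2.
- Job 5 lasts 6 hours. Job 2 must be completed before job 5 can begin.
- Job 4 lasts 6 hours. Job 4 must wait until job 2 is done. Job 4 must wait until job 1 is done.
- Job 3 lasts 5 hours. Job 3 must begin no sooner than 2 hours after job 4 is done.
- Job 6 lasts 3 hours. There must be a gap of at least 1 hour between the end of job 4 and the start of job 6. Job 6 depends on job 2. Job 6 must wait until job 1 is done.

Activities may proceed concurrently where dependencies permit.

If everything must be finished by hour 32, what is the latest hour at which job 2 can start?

Job 3 must finish by hour 32; it takes 5 hours, so it must start by 32 − 5 = hour 27.
Job 6 must finish by hour 32; it takes 3 hours, so it must start by 32 − 3 = hour 29.
Job 4 has several dependents: job 3 (must start by hour 27, minus 2-hour gap → hour 25); job 6 (must start by hour 29, minus 1-hour gap → hour 28). The earliest of those limits is hour 25, so job 4 must start by 25 − 6 = hour 19.
Nothing follows job 5; the deadline of hour 32 is its only limit. It must start by 32 − 6 = hour 26.
For job 2: job 4 (must start by hour 19); job 5 (must start by hour 26); job 6 (must start by hour 29). The most restrictive is hour 19; with a 9-hour duration, job 2 must start by hour 10.

10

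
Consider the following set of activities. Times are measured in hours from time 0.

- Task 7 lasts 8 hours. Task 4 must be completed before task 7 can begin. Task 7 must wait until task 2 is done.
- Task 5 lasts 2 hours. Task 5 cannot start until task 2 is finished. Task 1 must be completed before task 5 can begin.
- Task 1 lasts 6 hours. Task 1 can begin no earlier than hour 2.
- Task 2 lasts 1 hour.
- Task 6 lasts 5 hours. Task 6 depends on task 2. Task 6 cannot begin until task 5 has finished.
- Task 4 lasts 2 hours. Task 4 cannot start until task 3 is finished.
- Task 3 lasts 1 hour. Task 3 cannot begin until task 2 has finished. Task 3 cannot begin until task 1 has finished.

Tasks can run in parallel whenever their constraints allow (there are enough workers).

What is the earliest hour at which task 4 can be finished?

11

Task 2 has no prerequisites, so it starts at hour 0 and finishes at hour 1.
Task 1 waits on its own release at hour 2, so it starts at hour 2 and finishes at 2 + 6 = hour 8.
Task 3 has to wait for task 2 (finishes hour 1); task 1 (finishes hour 8). The latest of these is hour 8, so task 3 runs hour 8 to 8 + 1 = hour 9.
After task 3 (finishes hour 9), task 4 can start at hour 9 and finishes at hour 11.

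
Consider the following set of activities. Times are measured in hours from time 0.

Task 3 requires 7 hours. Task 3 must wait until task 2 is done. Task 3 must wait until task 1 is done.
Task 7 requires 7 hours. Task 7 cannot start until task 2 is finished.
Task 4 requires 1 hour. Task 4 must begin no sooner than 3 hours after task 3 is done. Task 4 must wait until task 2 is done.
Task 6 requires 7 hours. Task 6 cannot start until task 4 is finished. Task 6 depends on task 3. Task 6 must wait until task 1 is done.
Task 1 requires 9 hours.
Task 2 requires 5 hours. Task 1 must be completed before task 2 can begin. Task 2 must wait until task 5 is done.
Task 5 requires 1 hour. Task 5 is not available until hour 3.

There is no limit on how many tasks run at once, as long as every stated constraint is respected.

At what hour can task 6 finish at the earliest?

Task 5 waits on its own release at hour 3, so it starts at hour 3 and finishes at 3 + 1 = hour 4.
Nothing blocks task 1, so it runs from hour 0 to hour 9.
Task 2 cannot start until task 1 (finishes hour 9); task 5 (finishes hour 4). The controlling bound is hour 9, so task 2 finishes at 9 + 5 = hour 14.
Task 3 needs all of task 2 (finishes hour 14); task 1 (finishes hour 9). That puts its earliest start at hour 14; it finishes at 14 + 7 = hour 21.
For task 4: task 3 (finishes hour 21, plus 3-hour gap → hour 24); task 2 (finishes hour 14). Taking the maximum gives a start of hour 24, and it finishes at 24 + 1 = hour 25.
For task 6: task 4 (finishes hour 25); task 3 (finishes hour 21); task 1 (finishes hour 9). Taking the maximum gives a start of hour 25, and it finishes at 25 + 7 = hour 32.

32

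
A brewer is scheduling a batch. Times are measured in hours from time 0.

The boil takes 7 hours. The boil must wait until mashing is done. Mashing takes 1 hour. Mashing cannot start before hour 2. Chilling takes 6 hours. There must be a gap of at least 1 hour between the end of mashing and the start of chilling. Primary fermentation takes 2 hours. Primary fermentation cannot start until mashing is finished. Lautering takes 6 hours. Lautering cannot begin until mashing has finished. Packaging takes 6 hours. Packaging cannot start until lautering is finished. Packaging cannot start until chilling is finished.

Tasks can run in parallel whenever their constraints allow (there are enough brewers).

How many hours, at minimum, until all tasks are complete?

After its own release at hour 2, mashing can start at hour 2 and finishes at hour 3.
Primary fermentation cannot begin until mashing (finishes hour 3). It runs from hour 3 to 3 + 2 = hour 5.
Chilling cannot begin until mashing (finishes hour 3, plus 1-hour gap → hour 4). It runs from hour 4 to 4 + 6 = hour 10.
The boil waits on mashing (finishes hour 3), so it starts at hour 3 and finishes at 3 + 7 = hour 10.
After mashing (finishes hour 3), lautering can start at hour 3 and finishes at hour 9.
Packaging cannot start until lautering (finishes hour 9); chilling (finishes hour 10). The controlling bound is hour 10, so packaging finishes at 10 + 6 = hour 16.
All tasks are finished once the last one completes. Finish times: Mashing at 3, Lautering at 9, The boil at 10, Chilling at 10, Primary fermentation at 5, Packaging at 16. The latest is hour 16.

16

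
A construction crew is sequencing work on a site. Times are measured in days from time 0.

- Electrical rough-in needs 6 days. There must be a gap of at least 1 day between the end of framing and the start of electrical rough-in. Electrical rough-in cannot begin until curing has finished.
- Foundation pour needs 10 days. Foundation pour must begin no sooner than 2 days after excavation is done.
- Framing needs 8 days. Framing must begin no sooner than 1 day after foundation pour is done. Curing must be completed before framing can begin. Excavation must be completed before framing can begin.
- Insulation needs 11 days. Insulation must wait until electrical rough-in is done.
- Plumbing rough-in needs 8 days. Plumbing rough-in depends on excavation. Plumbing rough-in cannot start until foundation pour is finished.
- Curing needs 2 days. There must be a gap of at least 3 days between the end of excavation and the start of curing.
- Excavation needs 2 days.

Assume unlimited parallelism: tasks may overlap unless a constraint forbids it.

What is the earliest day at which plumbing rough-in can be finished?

Excavation has no prerequisites, so it starts at day 0 and finishes at day 2.
Foundation pour cannot begin until excavation (finishes day 2, plus 2-day gap → day 4). It runs from day 4 to 4 + 10 = day 14.
For plumbing rough-in: excavation (finishes day 2); foundation pour (finishes day 14). Taking the maximum gives a start of day 14, and it finishes at 14 + 8 = day 22.

22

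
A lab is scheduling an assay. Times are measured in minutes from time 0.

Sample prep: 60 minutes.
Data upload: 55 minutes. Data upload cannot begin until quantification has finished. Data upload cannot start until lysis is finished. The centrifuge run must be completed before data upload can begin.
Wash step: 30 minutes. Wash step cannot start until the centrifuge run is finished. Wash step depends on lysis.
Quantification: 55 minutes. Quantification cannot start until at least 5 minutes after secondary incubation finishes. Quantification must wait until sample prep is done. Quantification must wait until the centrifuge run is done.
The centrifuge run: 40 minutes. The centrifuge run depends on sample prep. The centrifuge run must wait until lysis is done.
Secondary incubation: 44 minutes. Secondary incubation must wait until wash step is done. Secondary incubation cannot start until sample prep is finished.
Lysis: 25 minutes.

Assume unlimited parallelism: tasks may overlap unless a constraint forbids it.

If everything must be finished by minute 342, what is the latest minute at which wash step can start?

153

Data upload must finish by minute 342; it takes 55 minutes, so it must start by 342 − 55 = minute 287.
Since data upload (must start by minute 287) depends on it, quantification must finish by minute 287. Backing off its 55-minute duration gives a latest start of minute 232.
Secondary incubation must finish before quantification (must start by minute 232, minus 5-minute gap → minute 227). With a 44-minute duration, secondary incubation must start by 227 − 44 = minute 183.
Wash step feeds into secondary incubation (must start by minute 183); so wash step must finish by minute 183 and therefore start by minute 153.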